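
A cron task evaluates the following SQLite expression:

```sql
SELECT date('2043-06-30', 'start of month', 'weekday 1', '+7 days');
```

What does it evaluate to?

2043-06-08

`start of month` rewinds 2043-06-30 to 2043-06-01.
`weekday 1` advances to the next Monday; 2043-06-01 is already a Monday, so it stays at 2043-06-01.
Advancing 7 more days within June lands on 2043-06-08.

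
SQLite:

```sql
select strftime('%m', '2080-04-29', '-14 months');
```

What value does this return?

First apply '-14 months': 2080-04-29 → 2079-03-01.
`%m` extracts the 2-digit month (01-12): 03.

03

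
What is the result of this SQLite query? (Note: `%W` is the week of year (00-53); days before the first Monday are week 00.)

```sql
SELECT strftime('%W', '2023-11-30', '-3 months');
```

First apply '-3 months': 2023-11-30 → 2023-08-30.
2023-08-30 is a Wednesday. SQLite's %W counts Mondays since the year started; the result is 35.

35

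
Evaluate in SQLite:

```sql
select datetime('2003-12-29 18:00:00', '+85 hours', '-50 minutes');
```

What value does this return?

2004-01-02 06:10:00

+85 hours from 2003-12-29 18:00:00 is 2004-01-02 07:00:00 (crosses midnight).
-50 minutes from 2004-01-02 07:00:00 is 2004-01-02 06:10:00.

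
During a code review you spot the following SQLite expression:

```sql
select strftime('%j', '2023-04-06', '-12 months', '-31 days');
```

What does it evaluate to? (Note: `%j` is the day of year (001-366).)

065

First apply '-12 months', '-31 days': 2023-04-06 → 2022-03-06.
Day-of-year for 2022-03-06: days since 2022-01-01 inclusive = 65, zero-padded to 065.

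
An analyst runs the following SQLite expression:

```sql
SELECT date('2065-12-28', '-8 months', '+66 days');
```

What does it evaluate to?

2065-07-03

Adding -8 months to 2065-12-28 gives 2065-04-28.
Applying '+66 days' to 2065-04-28: counting 66 days forward gives 2065-07-03.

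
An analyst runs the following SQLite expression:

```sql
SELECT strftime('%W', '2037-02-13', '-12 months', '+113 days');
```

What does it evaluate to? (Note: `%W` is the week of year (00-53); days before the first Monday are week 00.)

First apply '-12 months', '+113 days': 2037-02-13 → 2036-06-05.
2036-06-05 is a Thursday. SQLite's %W counts Mondays since the year started; the result is 22.

22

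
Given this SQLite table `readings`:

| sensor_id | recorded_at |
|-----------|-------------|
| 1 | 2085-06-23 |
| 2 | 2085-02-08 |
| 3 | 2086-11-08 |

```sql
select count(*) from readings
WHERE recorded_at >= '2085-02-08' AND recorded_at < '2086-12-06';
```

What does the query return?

Rows in [2085-02-08, 2086-12-06): 2085-06-23, 2085-02-08, 2086-11-08 → 3 rows.

3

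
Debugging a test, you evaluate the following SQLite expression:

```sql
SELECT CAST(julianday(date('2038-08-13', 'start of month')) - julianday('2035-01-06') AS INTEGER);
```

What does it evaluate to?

1303

`start of month` rewinds 2038-08-13 to 2038-08-01.
25 days remain in January 2035 after the 6th (31 − 6).
Full months from February 2035 through July 2038 contribute their day counts.
Then 1 day into August 2038.
Total: 25 + 28 + 31 + 30 + 31 + 30 + 31 + 31 + 30 + 31 + 30 + 31 + 31 + 29 + 31 + 30 + 31 + 30 + 31 + 31 + 30 + 31 + 30 + 31 + 31 + 28 + 31 + 30 + 31 + 30 + 31 + 31 + 30 + 31 + 30 + 31 + 31 + 28 + 31 + 30 + 31 + 30 + 31 + 1 = 1303.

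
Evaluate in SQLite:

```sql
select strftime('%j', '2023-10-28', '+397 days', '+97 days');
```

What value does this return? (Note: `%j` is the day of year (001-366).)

064

First apply '+397 days', '+97 days': 2023-10-28 → 2025-03-05.
Day-of-year for 2025-03-05: days since 2025-01-01 inclusive = 64, zero-padded to 064.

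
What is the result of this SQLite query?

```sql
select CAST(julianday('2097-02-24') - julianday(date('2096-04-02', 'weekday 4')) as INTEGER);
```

325

`weekday 4` advances to the next Thursday; 2096-04-02 is a Monday, so it moves forward to 2096-04-05.
25 days remain in April 2096 after the 5th (30 − 5).
Full months from May 2096 through January 2097 contribute their day counts.
Then 24 days into February 2097.
Total: 25 + 31 + 30 + 31 + 31 + 30 + 31 + 30 + 31 + 31 + 24 = 325.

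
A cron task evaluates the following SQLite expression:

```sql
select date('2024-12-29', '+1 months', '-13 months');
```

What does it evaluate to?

Adding +1 month to 2024-12-29 gives 2025-01-29.
Adding -13 months to 2025-01-29 gives 2023-12-29.

2023-12-29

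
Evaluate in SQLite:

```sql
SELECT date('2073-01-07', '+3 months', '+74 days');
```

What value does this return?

Adding +3 months to 2073-01-07 gives 2073-04-07.
Applying '+74 days' to 2073-04-07: counting 74 days forward gives 2073-06-20.

2073-06-20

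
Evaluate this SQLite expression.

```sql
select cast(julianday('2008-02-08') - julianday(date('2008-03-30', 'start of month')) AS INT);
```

-22

`start of month` rewinds 2008-03-30 to 2008-03-01.
21 days remain in February 2008 after the 8th (29 − 8).
Then 1 day into March 2008.
Total: 21 + 1 = 22.
The subtraction is earlier − later, so the result is −22 → -22.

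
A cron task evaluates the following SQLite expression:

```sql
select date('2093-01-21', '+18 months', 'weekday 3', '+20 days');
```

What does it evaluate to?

Adding +18 months to 2093-01-21 gives 2094-07-21.
`weekday 3` advances to the next Wednesday; 2094-07-21 is already a Wednesday, so it stays at 2094-07-21.
July 2094 has 31 days; 10 remain after the 21st, so 11 days reach 2094-08-01.
Advancing 9 more days within August lands on 2094-08-10.

2094-08-10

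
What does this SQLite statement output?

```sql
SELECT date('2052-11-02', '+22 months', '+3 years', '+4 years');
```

Adding +22 months to 2052-11-02 gives 2054-09-02.
Adding +3 years to 2054-09-02 gives 2057-09-02.
Adding +4 years to 2057-09-02 gives 2061-09-02.

2061-09-02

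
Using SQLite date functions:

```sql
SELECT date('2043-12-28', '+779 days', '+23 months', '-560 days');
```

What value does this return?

Applying '+779 days' to 2043-12-28: counting 779 days forward gives 2046-02-14.
Adding +23 months to 2046-02-14 gives 2048-01-14.
Applying '-560 days' to 2048-01-14: counting 560 days back gives 2046-07-03.

2046-07-03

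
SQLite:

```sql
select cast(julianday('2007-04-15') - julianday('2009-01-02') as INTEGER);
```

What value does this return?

15 days remain in April 2007 after the 15th (30 − 15).
Full months from May 2007 through December 2008 contribute their day counts.
Then 2 days into January 2009.
Total: 15 + 31 + 30 + 31 + 31 + 30 + 31 + 30 + 31 + 31 + 29 + 31 + 30 + 31 + 30 + 31 + 31 + 30 + 31 + 30 + 31 + 2 = 628.
The subtraction is earlier − later, so the result is −628 → -628.

-628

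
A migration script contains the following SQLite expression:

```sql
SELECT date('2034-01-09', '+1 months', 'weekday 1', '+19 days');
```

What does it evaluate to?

2034-03-04

Adding +1 month to 2034-01-09 gives 2034-02-09.
`weekday 1` advances to the next Monday; 2034-02-09 is a Thursday, so it moves forward to 2034-02-13.
February 2034 has 28 days; 15 remain after the 13th, so 16 days reach 2034-03-01.
Advancing 3 more days within March lands on 2034-03-04.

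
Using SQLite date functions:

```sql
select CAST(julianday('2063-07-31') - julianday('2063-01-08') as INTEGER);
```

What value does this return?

23 days remain in January 2063 after the 8th (31 − 8).
February 2063: 28 days.
March 2063: 31 days.
April 2063: 30 days.
May 2063: 31 days.
June 2063: 30 days.
Then 31 days into July 2063.
Total: 23 + 28 + 31 + 30 + 31 + 30 + 31 = 204.

204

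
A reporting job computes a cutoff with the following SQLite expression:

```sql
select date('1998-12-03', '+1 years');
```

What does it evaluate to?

Adding +1 year to 1998-12-03 gives 1999-12-03.

1999-12-03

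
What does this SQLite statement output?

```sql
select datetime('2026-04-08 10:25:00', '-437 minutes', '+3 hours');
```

437 minutes = 7h 17m; -437 minutes from 2026-04-08 10:25:00 is 2026-04-08 03:08:00.
+3 hours from 2026-04-08 03:08:00 is 2026-04-08 06:08:00.

2026-04-08 06:08:00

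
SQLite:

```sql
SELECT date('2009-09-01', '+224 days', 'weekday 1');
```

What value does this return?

Applying '+224 days' to 2009-09-01: counting 224 days forward gives 2010-04-13.
`weekday 1` advances to the next Monday; 2010-04-13 is a Tuesday, so it moves forward to 2010-04-19.

2010-04-19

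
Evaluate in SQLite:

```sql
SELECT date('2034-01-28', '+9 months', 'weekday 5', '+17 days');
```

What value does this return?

Adding +9 months to 2034-01-28 gives 2034-10-28.
`weekday 5` advances to the next Friday; 2034-10-28 is a Saturday, so it moves forward to 2034-11-03.
Advancing 17 more days within November lands on 2034-11-20.

2034-11-20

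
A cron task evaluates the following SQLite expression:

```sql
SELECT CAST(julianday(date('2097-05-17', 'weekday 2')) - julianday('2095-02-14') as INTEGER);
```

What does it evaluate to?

827

`weekday 2` advances to the next Tuesday; 2097-05-17 is a Friday, so it moves forward to 2097-05-21.
14 days remain in February 2095 after the 14th (28 − 14).
Full months from March 2095 through April 2097 contribute their day counts.
Then 21 days into May 2097.
Total: 14 + 31 + 30 + 31 + 30 + 31 + 31 + 30 + 31 + 30 + 31 + 31 + 29 + 31 + 30 + 31 + 30 + 31 + 31 + 30 + 31 + 30 + 31 + 31 + 28 + 31 + 30 + 21 = 827.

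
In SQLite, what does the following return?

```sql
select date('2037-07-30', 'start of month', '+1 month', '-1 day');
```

2037-07-31

`start of month` rewinds 2037-07-30 to 2037-07-01.
Adding +1 month to 2037-07-01 gives 2037-08-01.
Going back 1 day from 2037-08-01 reaches 2037-07-31 (last day of July, 31 days).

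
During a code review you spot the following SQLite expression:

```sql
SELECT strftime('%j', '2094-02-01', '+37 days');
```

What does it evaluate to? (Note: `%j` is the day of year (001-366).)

069

First apply '+37 days': 2094-02-01 → 2094-03-10.
Day-of-year for 2094-03-10: days since 2094-01-01 inclusive = 69, zero-padded to 069.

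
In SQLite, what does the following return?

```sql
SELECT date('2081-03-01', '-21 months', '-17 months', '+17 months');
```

Adding -21 months to 2081-03-01 gives 2079-06-01.
Adding -17 months to 2079-06-01 gives 2078-01-01.
Adding +17 months to 2078-01-01 gives 2079-06-01.

2079-06-01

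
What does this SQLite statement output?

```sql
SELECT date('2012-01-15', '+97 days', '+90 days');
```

2012-07-20

Applying '+97 days' to 2012-01-15: counting 97 days forward gives 2012-04-21.
Applying '+90 days' to 2012-04-21: counting 90 days forward gives 2012-07-20.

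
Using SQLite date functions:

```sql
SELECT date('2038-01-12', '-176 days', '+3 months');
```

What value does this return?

Applying '-176 days' to 2038-01-12: counting 176 days back gives 2037-07-20.
Adding +3 months to 2037-07-20 gives 2037-10-20.

2037-10-20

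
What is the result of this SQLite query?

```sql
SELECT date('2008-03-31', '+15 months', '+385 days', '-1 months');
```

Adding +15 months to 2008-03-31 targets 2009-06-31. June 2009 has only 30 days, so SQLite normalizes the 1-day overflow forward to 2009-07-01.
Applying '+385 days' to 2009-07-01: counting 385 days forward gives 2010-07-21.
Adding -1 month to 2010-07-21 gives 2010-06-21.

2010-06-21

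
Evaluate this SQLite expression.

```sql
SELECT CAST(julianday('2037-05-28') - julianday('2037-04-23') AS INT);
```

7 days remain in April 2037 after the 23rd (30 − 23).
Then 28 days into May 2037.
Total: 7 + 28 = 35.

35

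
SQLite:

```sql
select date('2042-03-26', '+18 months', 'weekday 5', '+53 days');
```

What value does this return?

Adding +18 months to 2042-03-26 gives 2043-09-26.
`weekday 5` advances to the next Friday; 2043-09-26 is a Saturday, so it moves forward to 2043-10-02.
Applying '+53 days' to 2043-10-02: counting 53 days forward gives 2043-11-24.

2043-11-24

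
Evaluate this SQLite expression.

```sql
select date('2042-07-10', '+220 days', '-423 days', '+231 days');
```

Applying '+220 days' to 2042-07-10: counting 220 days forward gives 2043-02-15.
Applying '-423 days' to 2043-02-15: counting 423 days back gives 2041-12-19.
Applying '+231 days' to 2041-12-19: counting 231 days forward gives 2042-08-07.

2042-08-07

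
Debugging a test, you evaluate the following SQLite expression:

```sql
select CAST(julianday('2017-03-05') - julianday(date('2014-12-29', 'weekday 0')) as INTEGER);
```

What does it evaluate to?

`weekday 0` advances to the next Sunday; 2014-12-29 is a Monday, so it moves forward to 2015-01-04.
27 days remain in January 2015 after the 4th (31 − 4).
Full months from February 2015 through February 2017 contribute their day counts.
Then 5 days into March 2017.
Total: 27 + 28 + 31 + 30 + 31 + 30 + 31 + 31 + 30 + 31 + 30 + 31 + 31 + 29 + 31 + 30 + 31 + 30 + 31 + 31 + 30 + 31 + 30 + 31 + 31 + 28 + 5 = 791.

791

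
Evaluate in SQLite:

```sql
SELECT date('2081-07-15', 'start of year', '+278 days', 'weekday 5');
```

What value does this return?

`start of year` rewinds 2081-07-15 to 2081-01-01.
Applying '+278 days' to 2081-01-01: counting 278 days forward gives 2081-10-06.
`weekday 5` advances to the next Friday; 2081-10-06 is a Monday, so it moves forward to 2081-10-10.

2081-10-10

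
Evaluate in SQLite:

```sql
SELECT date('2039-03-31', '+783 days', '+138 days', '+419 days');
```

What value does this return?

Applying '+783 days' to 2039-03-31: counting 783 days forward gives 2041-05-22.
Applying '+138 days' to 2041-05-22: counting 138 days forward gives 2041-10-07.
Applying '+419 days' to 2041-10-07: counting 419 days forward gives 2042-11-30.

2042-11-30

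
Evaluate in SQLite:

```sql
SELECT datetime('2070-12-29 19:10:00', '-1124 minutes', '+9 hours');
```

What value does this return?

1124 minutes = 18h 44m; -1124 minutes from 2070-12-29 19:10:00 is 2070-12-29 00:26:00.
+9 hours from 2070-12-29 00:26:00 is 2070-12-29 09:26:00.

2070-12-29 09:26:00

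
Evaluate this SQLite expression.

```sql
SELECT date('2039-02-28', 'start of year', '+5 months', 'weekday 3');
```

2039-06-01

`start of year` rewinds 2039-02-28 to 2039-01-01.
Adding +5 months to 2039-01-01 gives 2039-06-01.
`weekday 3` advances to the next Wednesday; 2039-06-01 is already a Wednesday, so it stays at 2039-06-01.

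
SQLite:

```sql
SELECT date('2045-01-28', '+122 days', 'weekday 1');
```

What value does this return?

2045-06-05

Applying '+122 days' to 2045-01-28: counting 122 days forward gives 2045-05-30.
`weekday 1` advances to the next Monday; 2045-05-30 is a Tuesday, so it moves forward to 2045-06-05.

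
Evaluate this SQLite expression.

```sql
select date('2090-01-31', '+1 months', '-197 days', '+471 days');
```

Adding +1 month to 2090-01-31 targets 2090-02-31. February 2090 has only 28 days, so SQLite normalizes the 3-day overflow forward to 2090-03-03.
Applying '-197 days' to 2090-03-03: counting 197 days back gives 2089-08-18.
Applying '+471 days' to 2089-08-18: counting 471 days forward gives 2090-12-02.

2090-12-02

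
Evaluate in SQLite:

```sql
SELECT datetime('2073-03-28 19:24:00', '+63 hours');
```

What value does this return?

+63 hours from 2073-03-28 19:24:00 is 2073-03-31 10:24:00 (crosses midnight).

2073-03-31 10:24:00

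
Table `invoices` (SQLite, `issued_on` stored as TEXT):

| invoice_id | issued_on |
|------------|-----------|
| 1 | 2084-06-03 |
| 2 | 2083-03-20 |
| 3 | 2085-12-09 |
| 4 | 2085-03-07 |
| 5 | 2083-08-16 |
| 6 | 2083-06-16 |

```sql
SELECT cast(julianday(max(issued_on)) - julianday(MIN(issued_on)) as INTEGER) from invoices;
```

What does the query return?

995

MIN = 2083-03-20, MAX = 2085-12-09.
11 days remain in March 2083 after the 20th (31 − 20).
Full months from April 2083 through November 2085 contribute their day counts.
Then 9 days into December 2085.
Total: 11 + 30 + 31 + 30 + 31 + 31 + 30 + 31 + 30 + 31 + 31 + 29 + 31 + 30 + 31 + 30 + 31 + 31 + 30 + 31 + 30 + 31 + 31 + 28 + 31 + 30 + 31 + 30 + 31 + 31 + 30 + 31 + 30 + 9 = 995.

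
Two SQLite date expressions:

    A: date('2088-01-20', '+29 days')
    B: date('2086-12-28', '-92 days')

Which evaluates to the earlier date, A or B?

B

A = 2088-02-18.
B = 2086-09-27.
B is earlier.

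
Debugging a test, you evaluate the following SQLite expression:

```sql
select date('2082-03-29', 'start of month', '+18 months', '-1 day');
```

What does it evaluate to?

2083-08-31

`start of month` rewinds 2082-03-29 to 2082-03-01.
Adding +18 months to 2082-03-01 gives 2083-09-01.
Going back 1 day from 2083-09-01 reaches 2083-08-31 (last day of August, 31 days).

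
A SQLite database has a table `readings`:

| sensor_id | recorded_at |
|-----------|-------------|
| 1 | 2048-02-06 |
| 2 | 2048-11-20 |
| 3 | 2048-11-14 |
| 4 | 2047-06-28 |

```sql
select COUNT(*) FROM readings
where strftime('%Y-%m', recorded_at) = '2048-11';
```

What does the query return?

Rows with year-month 2048-11: 2048-11-20, 2048-11-14 → 2.

2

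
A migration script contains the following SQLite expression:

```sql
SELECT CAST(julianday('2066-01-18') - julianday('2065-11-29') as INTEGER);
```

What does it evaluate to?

50

1 day remains in November 2065 after the 29th (30 − 29).
December 2065: 31 days.
Then 18 days into January 2066.
Total: 1 + 31 + 18 = 50.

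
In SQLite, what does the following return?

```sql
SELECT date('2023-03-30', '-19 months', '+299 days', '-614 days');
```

2020-10-19

Adding -19 months to 2023-03-30 gives 2021-08-30.
Applying '+299 days' to 2021-08-30: counting 299 days forward gives 2022-06-25.
Applying '-614 days' to 2022-06-25: counting 614 days back gives 2020-10-19.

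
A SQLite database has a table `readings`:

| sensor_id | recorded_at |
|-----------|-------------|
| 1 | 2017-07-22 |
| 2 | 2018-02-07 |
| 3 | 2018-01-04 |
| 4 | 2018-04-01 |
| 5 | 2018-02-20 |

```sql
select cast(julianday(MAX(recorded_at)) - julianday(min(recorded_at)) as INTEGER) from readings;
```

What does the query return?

MIN = 2017-07-22, MAX = 2018-04-01.
9 days remain in July 2017 after the 22nd (31 − 22).
Full months from August 2017 through March 2018 contribute their day counts.
Then 1 day into April 2018.
Total: 9 + 31 + 30 + 31 + 30 + 31 + 31 + 28 + 31 + 1 = 253.

253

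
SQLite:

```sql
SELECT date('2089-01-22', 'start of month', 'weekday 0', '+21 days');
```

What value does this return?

2089-01-23

`start of month` rewinds 2089-01-22 to 2089-01-01.
`weekday 0` advances to the next Sunday; 2089-01-01 is a Saturday, so it moves forward to 2089-01-02.
Advancing 21 more days within January lands on 2089-01-23.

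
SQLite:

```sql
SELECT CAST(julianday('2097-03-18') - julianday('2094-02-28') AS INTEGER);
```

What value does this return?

1114

0 days remain in February 2094 after the 28th (28 − 28).
Full months from March 2094 through February 2097 contribute their day counts.
Then 18 days into March 2097.
Total: 0 + 31 + 30 + 31 + 30 + 31 + 31 + 30 + 31 + 30 + 31 + 31 + 28 + 31 + 30 + 31 + 30 + 31 + 31 + 30 + 31 + 30 + 31 + 31 + 29 + 31 + 30 + 31 + 30 + 31 + 31 + 30 + 31 + 30 + 31 + 31 + 28 + 18 = 1114.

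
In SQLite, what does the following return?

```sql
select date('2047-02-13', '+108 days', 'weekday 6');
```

2047-06-01

Applying '+108 days' to 2047-02-13: counting 108 days forward gives 2047-06-01.
`weekday 6` advances to the next Saturday; 2047-06-01 is already a Saturday, so it stays at 2047-06-01.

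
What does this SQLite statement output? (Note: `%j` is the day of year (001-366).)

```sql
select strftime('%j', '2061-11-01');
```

305

Day-of-year for 2061-11-01: days since 2061-01-01 inclusive = 305, zero-padded to 305.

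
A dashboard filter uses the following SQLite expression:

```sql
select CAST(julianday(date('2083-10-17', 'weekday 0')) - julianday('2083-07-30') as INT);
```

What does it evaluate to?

`weekday 0` advances to the next Sunday; 2083-10-17 is already a Sunday, so it stays at 2083-10-17.
1 day remains in July 2083 after the 30th (31 − 30).
August 2083: 31 days.
September 2083: 30 days.
Then 17 days into October 2083.
Total: 1 + 31 + 30 + 17 = 79.

79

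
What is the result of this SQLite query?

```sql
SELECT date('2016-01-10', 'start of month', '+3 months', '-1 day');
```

2016-03-31

`start of month` rewinds 2016-01-10 to 2016-01-01.
Adding +3 months to 2016-01-01 gives 2016-04-01.
Going back 1 day from 2016-04-01 reaches 2016-03-31 (last day of March, 31 days).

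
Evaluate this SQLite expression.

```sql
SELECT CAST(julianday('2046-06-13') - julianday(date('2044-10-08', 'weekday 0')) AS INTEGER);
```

`weekday 0` advances to the next Sunday; 2044-10-08 is a Saturday, so it moves forward to 2044-10-09.
22 days remain in October 2044 after the 9th (31 − 9).
Full months from November 2044 through May 2046 contribute their day counts.
Then 13 days into June 2046.
Total: 22 + 30 + 31 + 31 + 28 + 31 + 30 + 31 + 30 + 31 + 31 + 30 + 31 + 30 + 31 + 31 + 28 + 31 + 30 + 31 + 13 = 612.

612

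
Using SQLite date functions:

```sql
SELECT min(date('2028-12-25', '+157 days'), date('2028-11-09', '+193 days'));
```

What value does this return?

2029-05-21

date('2028-12-25', '+157 days') → 2029-05-31.
date('2028-11-09', '+193 days') → 2029-05-21.
Earlier of the two is 2029-05-21.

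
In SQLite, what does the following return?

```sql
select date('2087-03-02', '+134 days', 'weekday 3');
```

Applying '+134 days' to 2087-03-02: counting 134 days forward gives 2087-07-14.
`weekday 3` advances to the next Wednesday; 2087-07-14 is a Monday, so it moves forward to 2087-07-16.

2087-07-16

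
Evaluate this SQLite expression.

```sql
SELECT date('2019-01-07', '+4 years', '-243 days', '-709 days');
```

Adding +4 years to 2019-01-07 gives 2023-01-07.
Applying '-243 days' to 2023-01-07: counting 243 days back gives 2022-05-09.
Applying '-709 days' to 2022-05-09: counting 709 days back gives 2020-05-30.

2020-05-30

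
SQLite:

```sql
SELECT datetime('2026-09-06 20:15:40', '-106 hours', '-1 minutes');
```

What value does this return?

2026-09-02 10:14:40

-106 hours from 2026-09-06 20:15:40 is 2026-09-02 10:15:40 (crosses midnight).
-1 minutes from 2026-09-02 10:15:40 is 2026-09-02 10:14:40.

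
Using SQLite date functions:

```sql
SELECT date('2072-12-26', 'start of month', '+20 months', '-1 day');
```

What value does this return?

2074-07-31

`start of month` rewinds 2072-12-26 to 2072-12-01.
Adding +20 months to 2072-12-01 gives 2074-08-01.
Going back 1 day from 2074-08-01 reaches 2074-07-31 (last day of July, 31 days).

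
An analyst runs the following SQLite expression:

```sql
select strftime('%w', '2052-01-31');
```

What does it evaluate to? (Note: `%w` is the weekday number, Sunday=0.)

2052-01-31 is a Wednesday; with Sunday=0 that is 3.

3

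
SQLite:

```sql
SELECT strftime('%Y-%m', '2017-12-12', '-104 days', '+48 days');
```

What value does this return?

2017-10

First apply '-104 days', '+48 days': 2017-12-12 → 2017-10-17.
`%Y-%m` extracts the year-month: 2017-10.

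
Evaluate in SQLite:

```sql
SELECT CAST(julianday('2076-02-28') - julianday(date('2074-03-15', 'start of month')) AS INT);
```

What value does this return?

729

`start of month` rewinds 2074-03-15 to 2074-03-01.
30 days remain in March 2074 after the 1st (31 − 1).
Full months from April 2074 through January 2076 contribute their day counts.
Then 28 days into February 2076.
Total: 30 + 30 + 31 + 30 + 31 + 31 + 30 + 31 + 30 + 31 + 31 + 28 + 31 + 30 + 31 + 30 + 31 + 31 + 30 + 31 + 30 + 31 + 31 + 28 = 729.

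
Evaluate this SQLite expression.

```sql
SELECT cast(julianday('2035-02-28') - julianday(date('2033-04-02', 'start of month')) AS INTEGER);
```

`start of month` rewinds 2033-04-02 to 2033-04-01.
29 days remain in April 2033 after the 1st (30 − 1).
Full months from May 2033 through January 2035 contribute their day counts.
Then 28 days into February 2035.
Total: 29 + 31 + 30 + 31 + 31 + 30 + 31 + 30 + 31 + 31 + 28 + 31 + 30 + 31 + 30 + 31 + 31 + 30 + 31 + 30 + 31 + 31 + 28 = 698.

698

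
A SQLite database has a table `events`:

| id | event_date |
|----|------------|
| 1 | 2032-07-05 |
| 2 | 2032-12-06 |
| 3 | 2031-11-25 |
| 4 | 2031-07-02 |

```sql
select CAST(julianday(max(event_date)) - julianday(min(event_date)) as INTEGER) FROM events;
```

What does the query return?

523

MIN = 2031-07-02, MAX = 2032-12-06.
29 days remain in July 2031 after the 2nd (31 − 2).
Full months from August 2031 through November 2032 contribute their day counts.
Then 6 days into December 2032.
Total: 29 + 31 + 30 + 31 + 30 + 31 + 31 + 29 + 31 + 30 + 31 + 30 + 31 + 31 + 30 + 31 + 30 + 6 = 523.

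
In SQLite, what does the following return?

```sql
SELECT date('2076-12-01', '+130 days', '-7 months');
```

2076-09-10

Applying '+130 days' to 2076-12-01: counting 130 days forward gives 2077-04-10.
Adding -7 months to 2077-04-10 gives 2076-09-10.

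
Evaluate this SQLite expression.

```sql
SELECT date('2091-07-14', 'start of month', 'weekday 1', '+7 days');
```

`start of month` rewinds 2091-07-14 to 2091-07-01.
`weekday 1` advances to the next Monday; 2091-07-01 is a Sunday, so it moves forward to 2091-07-02.
Advancing 7 more days within July lands on 2091-07-09.

2091-07-09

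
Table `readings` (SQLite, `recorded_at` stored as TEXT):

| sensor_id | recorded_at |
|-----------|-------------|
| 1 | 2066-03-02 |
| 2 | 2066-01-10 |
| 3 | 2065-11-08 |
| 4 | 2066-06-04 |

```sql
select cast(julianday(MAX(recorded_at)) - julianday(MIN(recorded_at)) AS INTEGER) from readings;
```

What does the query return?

208

MIN = 2065-11-08, MAX = 2066-06-04.
22 days remain in November 2065 after the 8th (30 − 8).
Full months from December 2065 through May 2066 contribute their day counts.
Then 4 days into June 2066.
Total: 22 + 31 + 31 + 28 + 31 + 30 + 31 + 4 = 208.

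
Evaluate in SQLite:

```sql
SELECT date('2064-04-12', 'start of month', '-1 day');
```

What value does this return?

2064-03-31

`start of month` rewinds 2064-04-12 to 2064-04-01.
Going back 1 day from 2064-04-01 reaches 2064-03-31 (last day of March, 31 days).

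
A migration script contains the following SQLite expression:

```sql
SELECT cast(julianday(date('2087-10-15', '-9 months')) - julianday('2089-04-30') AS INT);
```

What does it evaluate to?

Adding -9 months to 2087-10-15 gives 2087-01-15.
16 days remain in January 2087 after the 15th (31 − 15).
Full months from February 2087 through March 2089 contribute their day counts.
Then 30 days into April 2089.
Total: 16 + 28 + 31 + 30 + 31 + 30 + 31 + 31 + 30 + 31 + 30 + 31 + 31 + 29 + 31 + 30 + 31 + 30 + 31 + 31 + 30 + 31 + 30 + 31 + 31 + 28 + 31 + 30 = 836.
The subtraction is earlier − later, so the result is −836 → -836.

-836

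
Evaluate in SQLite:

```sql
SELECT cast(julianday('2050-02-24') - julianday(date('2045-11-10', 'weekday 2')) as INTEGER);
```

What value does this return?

`weekday 2` advances to the next Tuesday; 2045-11-10 is a Friday, so it moves forward to 2045-11-14.
16 days remain in November 2045 after the 14th (30 − 14).
Full months from December 2045 through January 2050 contribute their day counts.
Then 24 days into February 2050.
Total: 16 + 31 + 31 + 28 + 31 + 30 + 31 + 30 + 31 + 31 + 30 + 31 + 30 + 31 + 31 + 28 + 31 + 30 + 31 + 30 + 31 + 31 + 30 + 31 + 30 + 31 + 31 + 29 + 31 + 30 + 31 + 30 + 31 + 31 + 30 + 31 + 30 + 31 + 31 + 28 + 31 + 30 + 31 + 30 + 31 + 31 + 30 + 31 + 30 + 31 + 31 + 24 = 1563.

1563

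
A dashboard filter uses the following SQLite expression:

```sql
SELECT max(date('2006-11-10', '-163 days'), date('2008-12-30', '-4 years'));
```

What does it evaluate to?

date('2006-11-10', '-163 days') → 2006-05-31.
date('2008-12-30', '-4 years') → 2004-12-30.
Later of the two is 2006-05-31.

2006-05-31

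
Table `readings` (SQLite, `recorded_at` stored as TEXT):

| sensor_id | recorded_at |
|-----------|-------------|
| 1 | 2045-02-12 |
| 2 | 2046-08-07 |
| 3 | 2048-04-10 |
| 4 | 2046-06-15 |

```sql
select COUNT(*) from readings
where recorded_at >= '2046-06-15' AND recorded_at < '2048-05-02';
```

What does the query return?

Rows in [2046-06-15, 2048-05-02): 2046-08-07, 2048-04-10, 2046-06-15 → 3 rows.

3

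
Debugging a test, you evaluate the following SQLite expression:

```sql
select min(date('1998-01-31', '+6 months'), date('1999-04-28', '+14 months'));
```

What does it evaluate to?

date('1998-01-31', '+6 months') → 1998-07-31.
date('1999-04-28', '+14 months') → 2000-06-28.
Earlier of the two is 1998-07-31.

1998-07-31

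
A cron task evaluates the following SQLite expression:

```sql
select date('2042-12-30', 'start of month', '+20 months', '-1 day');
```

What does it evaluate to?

`start of month` rewinds 2042-12-30 to 2042-12-01.
Adding +20 months to 2042-12-01 gives 2044-08-01.
Going back 1 day from 2044-08-01 reaches 2044-07-31 (last day of July, 31 days).

2044-07-31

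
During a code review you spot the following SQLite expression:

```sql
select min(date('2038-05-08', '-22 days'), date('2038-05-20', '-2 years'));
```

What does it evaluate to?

2036-05-20

date('2038-05-08', '-22 days') → 2038-04-16.
date('2038-05-20', '-2 years') → 2036-05-20.
Earlier of the two is 2036-05-20.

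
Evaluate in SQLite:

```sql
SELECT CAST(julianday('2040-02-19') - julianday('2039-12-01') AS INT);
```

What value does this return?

30 days remain in December 2039 after the 1st (31 − 1).
January 2040: 31 days.
Then 19 days into February 2040.
Total: 30 + 31 + 19 = 80.

80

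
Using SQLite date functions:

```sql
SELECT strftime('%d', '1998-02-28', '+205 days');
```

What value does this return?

21

First apply '+205 days': 1998-02-28 → 1998-09-21.
`%d` extracts the 2-digit day of month: 21.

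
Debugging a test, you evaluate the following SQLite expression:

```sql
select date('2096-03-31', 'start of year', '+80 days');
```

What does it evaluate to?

2096-03-21

`start of year` rewinds 2096-03-31 to 2096-01-01.
Applying '+80 days' to 2096-01-01: counting 80 days forward gives 2096-03-21.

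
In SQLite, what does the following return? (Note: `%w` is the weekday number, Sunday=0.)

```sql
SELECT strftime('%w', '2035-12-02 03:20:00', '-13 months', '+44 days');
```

First apply '-13 months', '+44 days': 2035-12-02 03:20:00 → 2034-12-16 03:20:00.
2034-12-16 is a Saturday; with Sunday=0 that is 6.

6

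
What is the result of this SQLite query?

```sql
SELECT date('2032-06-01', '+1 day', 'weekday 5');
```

2032-06-04

Advancing 1 more day within June lands on 2032-06-02.
`weekday 5` advances to the next Friday; 2032-06-02 is a Wednesday, so it moves forward to 2032-06-04.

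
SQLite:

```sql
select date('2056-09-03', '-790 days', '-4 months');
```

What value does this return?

2054-03-06

Applying '-790 days' to 2056-09-03: counting 790 days back gives 2054-07-06.
Adding -4 months to 2054-07-06 gives 2054-03-06.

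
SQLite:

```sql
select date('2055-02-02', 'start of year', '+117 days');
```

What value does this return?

2055-04-28

`start of year` rewinds 2055-02-02 to 2055-01-01.
Applying '+117 days' to 2055-01-01: counting 117 days forward gives 2055-04-28.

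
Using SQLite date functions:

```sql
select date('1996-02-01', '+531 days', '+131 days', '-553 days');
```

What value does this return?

1996-05-20

Applying '+531 days' to 1996-02-01: counting 531 days forward gives 1997-07-16.
Applying '+131 days' to 1997-07-16: counting 131 days forward gives 1997-11-24.
Applying '-553 days' to 1997-11-24: counting 553 days back gives 1996-05-20.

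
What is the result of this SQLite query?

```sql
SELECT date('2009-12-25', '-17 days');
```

Going back 17 days within December lands on 2009-12-08.

2009-12-08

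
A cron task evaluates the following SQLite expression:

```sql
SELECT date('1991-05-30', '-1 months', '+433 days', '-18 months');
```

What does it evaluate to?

Adding -1 month to 1991-05-30 gives 1991-04-30.
Applying '+433 days' to 1991-04-30: counting 433 days forward gives 1992-07-06.
Adding -18 months to 1992-07-06 gives 1991-01-06.

1991-01-06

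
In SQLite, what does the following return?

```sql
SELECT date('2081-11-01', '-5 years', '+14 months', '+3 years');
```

2081-01-01

Adding -5 years to 2081-11-01 gives 2076-11-01.
Adding +14 months to 2076-11-01 gives 2078-01-01.
Adding +3 years to 2078-01-01 gives 2081-01-01.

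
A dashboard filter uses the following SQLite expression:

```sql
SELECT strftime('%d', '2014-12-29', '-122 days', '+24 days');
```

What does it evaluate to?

First apply '-122 days', '+24 days': 2014-12-29 → 2014-09-22.
`%d` extracts the 2-digit day of month: 22.

22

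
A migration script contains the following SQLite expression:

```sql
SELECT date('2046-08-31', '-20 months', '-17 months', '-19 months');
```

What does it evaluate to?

2041-12-31

Adding -20 months to 2046-08-31 gives 2044-12-31.
Adding -17 months to 2044-12-31 gives 2043-07-31.
Adding -19 months to 2043-07-31 gives 2041-12-31.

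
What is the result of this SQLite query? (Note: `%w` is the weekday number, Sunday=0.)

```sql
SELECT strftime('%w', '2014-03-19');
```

2014-03-19 is a Wednesday; with Sunday=0 that is 3.

3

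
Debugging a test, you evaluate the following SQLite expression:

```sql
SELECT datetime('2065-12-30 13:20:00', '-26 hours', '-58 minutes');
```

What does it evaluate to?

2065-12-29 10:22:00

-26 hours from 2065-12-30 13:20:00 is 2065-12-29 11:20:00 (crosses midnight).
-58 minutes from 2065-12-29 11:20:00 is 2065-12-29 10:22:00.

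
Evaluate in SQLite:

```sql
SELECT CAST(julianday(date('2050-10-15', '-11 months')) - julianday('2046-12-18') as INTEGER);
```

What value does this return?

Adding -11 months to 2050-10-15 gives 2049-11-15.
13 days remain in December 2046 after the 18th (31 − 18).
Full months from January 2047 through October 2049 contribute their day counts.
Then 15 days into November 2049.
Total: 13 + 31 + 28 + 31 + 30 + 31 + 30 + 31 + 31 + 30 + 31 + 30 + 31 + 31 + 29 + 31 + 30 + 31 + 30 + 31 + 31 + 30 + 31 + 30 + 31 + 31 + 28 + 31 + 30 + 31 + 30 + 31 + 31 + 30 + 31 + 15 = 1063.

1063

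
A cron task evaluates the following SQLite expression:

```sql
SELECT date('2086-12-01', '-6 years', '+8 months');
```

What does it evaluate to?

Adding -6 years to 2086-12-01 gives 2080-12-01.
Adding +8 months to 2080-12-01 gives 2081-08-01.

2081-08-01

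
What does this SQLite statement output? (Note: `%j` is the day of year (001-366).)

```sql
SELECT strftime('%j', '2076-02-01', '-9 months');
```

121

First apply '-9 months': 2076-02-01 → 2075-05-01.
Day-of-year for 2075-05-01: days since 2075-01-01 inclusive = 121, zero-padded to 121.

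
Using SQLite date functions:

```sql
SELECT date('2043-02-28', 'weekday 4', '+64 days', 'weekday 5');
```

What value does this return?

`weekday 4` advances to the next Thursday; 2043-02-28 is a Saturday, so it moves forward to 2043-03-05.
Applying '+64 days' to 2043-03-05: counting 64 days forward gives 2043-05-08.
`weekday 5` advances to the next Friday; 2043-05-08 is already a Friday, so it stays at 2043-05-08.

2043-05-08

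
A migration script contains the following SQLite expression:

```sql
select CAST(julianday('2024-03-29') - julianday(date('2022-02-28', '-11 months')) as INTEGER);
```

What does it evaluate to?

Adding -11 months to 2022-02-28 gives 2021-03-28.
3 days remain in March 2021 after the 28th (31 − 28).
Full months from April 2021 through February 2024 contribute their day counts.
Then 29 days into March 2024.
Total: 3 + 30 + 31 + 30 + 31 + 31 + 30 + 31 + 30 + 31 + 31 + 28 + 31 + 30 + 31 + 30 + 31 + 31 + 30 + 31 + 30 + 31 + 31 + 28 + 31 + 30 + 31 + 30 + 31 + 31 + 30 + 31 + 30 + 31 + 31 + 29 + 29 = 1097.

1097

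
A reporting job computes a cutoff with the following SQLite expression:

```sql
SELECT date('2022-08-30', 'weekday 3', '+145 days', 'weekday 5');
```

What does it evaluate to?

2023-01-27

`weekday 3` advances to the next Wednesday; 2022-08-30 is a Tuesday, so it moves forward to 2022-08-31.
Applying '+145 days' to 2022-08-31: counting 145 days forward gives 2023-01-23.
`weekday 5` advances to the next Friday; 2023-01-23 is a Monday, so it moves forward to 2023-01-27.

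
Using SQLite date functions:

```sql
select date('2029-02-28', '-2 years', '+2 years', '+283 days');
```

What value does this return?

2029-12-08

Adding -2 years to 2029-02-28 gives 2027-02-28.
Adding +2 years to 2027-02-28 gives 2029-02-28.
Applying '+283 days' to 2029-02-28: counting 283 days forward gives 2029-12-08.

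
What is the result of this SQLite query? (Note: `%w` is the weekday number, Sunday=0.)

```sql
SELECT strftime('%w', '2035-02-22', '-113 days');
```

3

First apply '-113 days': 2035-02-22 → 2034-11-01.
2034-11-01 is a Wednesday; with Sunday=0 that is 3.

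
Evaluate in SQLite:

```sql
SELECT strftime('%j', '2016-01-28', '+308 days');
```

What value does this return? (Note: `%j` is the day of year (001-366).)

First apply '+308 days': 2016-01-28 → 2016-12-01.
Day-of-year for 2016-12-01: days since 2016-01-01 inclusive = 336, zero-padded to 336.

336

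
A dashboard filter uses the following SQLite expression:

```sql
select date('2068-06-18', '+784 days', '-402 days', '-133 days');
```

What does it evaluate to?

Applying '+784 days' to 2068-06-18: counting 784 days forward gives 2070-08-11.
Applying '-402 days' to 2070-08-11: counting 402 days back gives 2069-07-05.
Applying '-133 days' to 2069-07-05: counting 133 days back gives 2069-02-22.

2069-02-22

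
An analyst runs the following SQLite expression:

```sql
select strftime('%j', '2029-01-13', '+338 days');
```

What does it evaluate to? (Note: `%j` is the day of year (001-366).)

351

First apply '+338 days': 2029-01-13 → 2029-12-17.
Day-of-year for 2029-12-17: days since 2029-01-01 inclusive = 351, zero-padded to 351.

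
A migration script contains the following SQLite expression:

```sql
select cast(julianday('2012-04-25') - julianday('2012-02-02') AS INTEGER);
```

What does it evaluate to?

27 days remain in February 2012 after the 2nd (29 − 2).
March 2012: 31 days.
Then 25 days into April 2012.
Total: 27 + 31 + 25 = 83.

83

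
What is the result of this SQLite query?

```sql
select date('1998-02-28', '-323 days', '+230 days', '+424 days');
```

Applying '-323 days' to 1998-02-28: counting 323 days back gives 1997-04-11.
Applying '+230 days' to 1997-04-11: counting 230 days forward gives 1997-11-27.
Applying '+424 days' to 1997-11-27: counting 424 days forward gives 1999-01-25.

1999-01-25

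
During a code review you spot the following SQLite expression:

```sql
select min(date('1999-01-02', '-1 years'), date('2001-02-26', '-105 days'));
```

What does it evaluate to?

date('1999-01-02', '-1 years') → 1998-01-02.
date('2001-02-26', '-105 days') → 2000-11-13.
Earlier of the two is 1998-01-02.

1998-01-02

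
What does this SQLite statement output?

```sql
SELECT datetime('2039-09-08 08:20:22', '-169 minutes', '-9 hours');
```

2039-09-07 20:31:22

169 minutes = 2h 49m; -169 minutes from 2039-09-08 08:20:22 is 2039-09-08 05:31:22.
-9 hours from 2039-09-08 05:31:22 is 2039-09-07 20:31:22 (crosses midnight).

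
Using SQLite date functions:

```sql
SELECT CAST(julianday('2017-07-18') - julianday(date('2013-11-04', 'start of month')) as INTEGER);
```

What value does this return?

`start of month` rewinds 2013-11-04 to 2013-11-01.
29 days remain in November 2013 after the 1st (30 − 1).
Full months from December 2013 through June 2017 contribute their day counts.
Then 18 days into July 2017.
Total: 29 + 31 + 31 + 28 + 31 + 30 + 31 + 30 + 31 + 31 + 30 + 31 + 30 + 31 + 31 + 28 + 31 + 30 + 31 + 30 + 31 + 31 + 30 + 31 + 30 + 31 + 31 + 29 + 31 + 30 + 31 + 30 + 31 + 31 + 30 + 31 + 30 + 31 + 31 + 28 + 31 + 30 + 31 + 30 + 18 = 1355.

1355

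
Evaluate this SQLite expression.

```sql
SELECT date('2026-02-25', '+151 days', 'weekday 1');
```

2026-07-27

Applying '+151 days' to 2026-02-25: counting 151 days forward gives 2026-07-26.
`weekday 1` advances to the next Monday; 2026-07-26 is a Sunday, so it moves forward to 2026-07-27.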